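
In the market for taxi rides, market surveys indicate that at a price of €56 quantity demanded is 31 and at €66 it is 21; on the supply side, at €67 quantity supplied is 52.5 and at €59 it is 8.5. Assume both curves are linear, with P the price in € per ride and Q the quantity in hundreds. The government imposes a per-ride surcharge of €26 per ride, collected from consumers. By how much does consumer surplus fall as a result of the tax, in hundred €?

Consumer surplus falls by €308 hundred.

Demand slope: (21 − 31)/(66 − 56) = -1, so Qd = 87 − P.
Supply slope: (8.5 − 52.5)/(59 − 67) = 5.5, so Qs = 5.5P − 316.
Before the tax: set 87 − P = 5.5P − 316 → P* = €62, Q* = 25.
With the tax collected from consumers, demand (in seller-price terms) shifts: Qd = 87 − (P + 26).
New equilibrium: consumers pay €84, sellers receive €58, Q = 3. (Wedge: Pb − Ps = 26.)
ΔCS is the trapezoid between Q = 3 and Q = 25 of height €22: ½ · (25 + 3) · 22 = €308.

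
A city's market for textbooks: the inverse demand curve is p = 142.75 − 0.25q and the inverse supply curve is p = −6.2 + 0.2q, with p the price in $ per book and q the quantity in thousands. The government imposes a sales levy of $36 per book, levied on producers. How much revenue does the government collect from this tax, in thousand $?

Tax revenue = $9036 thousand.

Rewrite in direct form: qd = 571 − 4p and qs = 5p + 31.
Without the tax, 571 − 4p = 5p + 31 gives 9p = 540, so p* = $60 and q* = 331.
With the tax collected from producers, supply shifts: qs = 5(p − 36) + 31.
Solving gives q = 251 with consumers paying $80 and producers receiving $44 (the $36 wedge).
Revenue = t · Q = 36 · 251 = $9036.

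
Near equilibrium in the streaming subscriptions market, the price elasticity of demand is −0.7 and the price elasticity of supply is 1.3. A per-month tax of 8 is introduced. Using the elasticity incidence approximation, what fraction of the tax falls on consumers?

Consumers' share ≈ 0.65.

Incidence ratio: consumers' share ≈ εs / (εs + |εd|) = 1.3 / (1.3 + 0.7) = 0.65.
Supply is the more elastic side, so consumers bear the larger share.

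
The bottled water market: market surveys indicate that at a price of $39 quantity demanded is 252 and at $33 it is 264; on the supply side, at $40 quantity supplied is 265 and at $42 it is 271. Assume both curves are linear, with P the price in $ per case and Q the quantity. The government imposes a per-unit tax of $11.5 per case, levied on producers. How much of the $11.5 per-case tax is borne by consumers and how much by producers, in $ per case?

Demand slope: (264 − 252)/(33 − 39) = -2, so Qd = 330 − 2P.
Supply slope: (271 − 265)/(42 − 40) = 3, so Qs = 3P + 145.
Before the tax: set 330 − 2P = 3P + 145 → P* = $37, Q* = 256.
With the tax collected from producers, supply shifts: Qs = 3(P − 11.5) + 145.
New equilibrium: consumers pay $43.9, producers receive $32.4, Q = 242.2. (Wedge: Pb − Ps = 11.5.)
Burden on consumers: $6.9; on producers: $4.6. (They sum to $11.5.)

Consumers bear $6.9 per case; producers bear $4.6 per case.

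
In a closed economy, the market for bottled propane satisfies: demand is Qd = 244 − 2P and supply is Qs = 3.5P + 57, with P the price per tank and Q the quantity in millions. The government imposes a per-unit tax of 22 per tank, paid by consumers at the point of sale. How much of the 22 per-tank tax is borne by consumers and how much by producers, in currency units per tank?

Without the tax, 244 − 2P = 3.5P + 57 gives 5.5P = 187, so P* = 34 and Q* = 176.
With the tax collected from consumers, demand (in seller-price terms) shifts: Qd = 244 − 2(P + 22).
Solving gives Q = 148 with consumers paying 48 and producers receiving 26 (the 22 wedge).
Burden on consumers: 14; on producers: 8. (They sum to 22.)
The less price-elastic side of the market bears the larger share of a per-unit tax.

Consumers bear 14 per tank; producers bear 8 per tank.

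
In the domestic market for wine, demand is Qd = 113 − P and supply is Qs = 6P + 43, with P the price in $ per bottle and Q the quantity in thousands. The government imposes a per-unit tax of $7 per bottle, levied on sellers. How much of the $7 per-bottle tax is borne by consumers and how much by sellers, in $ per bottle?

Without the tax, 113 − P = 6P + 43 gives 7P = 70, so P* = $10 and Q* = 103.
With the tax collected from sellers, supply shifts: Qs = 6(P − 7) + 43.
Solving gives Q = 97 with consumers paying $16 and sellers receiving $9 (the $7 wedge).
Burden on consumers: $6; on sellers: $1. (They sum to $7.)
The less price-elastic side of the market bears the larger share of a per-unit tax.

Consumers bear $6 per bottle; sellers bear $1 per bottle.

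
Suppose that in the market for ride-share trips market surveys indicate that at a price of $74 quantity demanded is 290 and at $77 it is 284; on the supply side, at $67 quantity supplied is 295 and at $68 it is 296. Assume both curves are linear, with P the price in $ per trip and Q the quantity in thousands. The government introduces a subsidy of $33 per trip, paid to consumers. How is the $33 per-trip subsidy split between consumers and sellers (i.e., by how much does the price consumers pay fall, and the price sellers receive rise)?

Consumers gain $11 per trip; sellers gain $22 per trip.

Demand slope: (284 − 290)/(77 − 74) = -2, so Qd = 438 − 2P.
Supply slope: (296 − 295)/(68 − 67) = 1, so Qs = P + 228.
Before the subsidy: set 438 − 2P = P + 228 → P* = $70, Q* = 298.
With a per-unit subsidy paid to consumers, each effectively pays P − 33, so demand becomes Qd = 438 − 2(P − 33).
Solving gives Q = 320 with consumers paying $59 and sellers receiving $92 (the $33 wedge).
Gain to consumers: $11; to sellers: $22. (They sum to $33.)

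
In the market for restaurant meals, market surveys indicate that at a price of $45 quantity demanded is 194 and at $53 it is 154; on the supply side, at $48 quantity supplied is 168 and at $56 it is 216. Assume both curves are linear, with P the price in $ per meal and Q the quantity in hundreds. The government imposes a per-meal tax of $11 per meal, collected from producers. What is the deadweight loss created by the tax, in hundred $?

Deadweight loss = $165 hundred.

Demand slope: (154 − 194)/(53 − 45) = -5, so Qd = 419 − 5P.
Supply slope: (216 − 168)/(56 − 48) = 6, so Qs = 6P − 120.
Before the tax: set 419 − 5P = 6P − 120 → P* = $49, Q* = 174.
With the tax collected from producers, supply shifts: Qs = 6(P − 11) − 120.
Solving gives Q = 144 with consumers paying $55 and producers receiving $44 (the $11 wedge).
Quantity falls by |ΔQ| = |174 − 144| = 30.
DWL = ½ · t · |ΔQ| = ½ · 11 · 30 = $165.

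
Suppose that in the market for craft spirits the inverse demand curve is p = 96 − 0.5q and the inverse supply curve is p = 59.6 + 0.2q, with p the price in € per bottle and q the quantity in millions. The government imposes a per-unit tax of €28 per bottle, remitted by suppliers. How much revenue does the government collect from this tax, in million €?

Inverting to q(p) form: qd = 192 − 2p; qs = 5p − 298.
Before the tax: set 192 − 2p = 5p − 298 → p* = €70, q* = 52.
With the tax collected from suppliers, supply shifts: qs = 5(p − 28) − 298.
Solving gives q = 12 with buyers paying €90 and suppliers receiving €62 (the €28 wedge).
Revenue = t · Q = 28 · 12 = €336.

Tax revenue = €336 million.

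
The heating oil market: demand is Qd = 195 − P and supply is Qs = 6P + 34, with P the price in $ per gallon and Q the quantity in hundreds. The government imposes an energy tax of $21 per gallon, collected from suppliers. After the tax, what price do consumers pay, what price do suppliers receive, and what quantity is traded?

Consumers pay $41; suppliers receive $20; quantity = 154.

Before the tax: set 195 − P = 6P + 34 → P* = $23, Q* = 172.
With the tax collected from suppliers, supply shifts: Qs = 6(P − 21) + 34.
Solving gives Q = 154 with consumers paying $41 and suppliers receiving $20 (the $21 wedge).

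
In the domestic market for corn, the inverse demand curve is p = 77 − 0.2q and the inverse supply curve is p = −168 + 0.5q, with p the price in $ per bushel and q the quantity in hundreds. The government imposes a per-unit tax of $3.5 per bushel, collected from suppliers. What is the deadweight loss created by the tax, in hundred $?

Deadweight loss = $8.75 hundred.

Inverting to q(p) form: qd = 385 − 5p; qs = 2p + 336.
Before the tax: set 385 − 5p = 2p + 336 → p* = $7, q* = 350.
With the tax collected from suppliers, supply shifts: qs = 2(p − 3.5) + 336.
New equilibrium: consumers pay $8, suppliers receive $4.5, q = 345. (Wedge: pb − ps = 3.5.)
Quantity falls by |ΔQ| = |350 − 345| = 5.
DWL = ½ · t · |ΔQ| = ½ · 3.5 · 5 = $8.75.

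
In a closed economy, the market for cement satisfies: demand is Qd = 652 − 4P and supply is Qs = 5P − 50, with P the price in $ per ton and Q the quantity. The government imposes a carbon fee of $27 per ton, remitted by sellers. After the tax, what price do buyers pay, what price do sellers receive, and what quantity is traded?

Buyers pay $93; sellers receive $66; quantity = 280.

Before the tax: set 652 − 4P = 5P − 50 → P* = $78, Q* = 340.
With the tax collected from sellers, supply shifts: Qs = 5(P − 27) − 50.
New equilibrium: buyers pay $93, sellers receive $66, Q = 280. (Wedge: Pb − Ps = 27.)
The less price-elastic side of the market bears the larger share of a per-unit tax.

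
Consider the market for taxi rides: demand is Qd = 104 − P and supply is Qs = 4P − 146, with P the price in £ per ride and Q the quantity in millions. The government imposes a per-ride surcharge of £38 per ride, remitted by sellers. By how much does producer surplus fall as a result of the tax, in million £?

Without the tax, 104 − P = 4P − 146 gives 5P = 250, so P* = £50 and Q* = 54.
With the tax collected from sellers, supply shifts: Qs = 4(P − 38) − 146.
Solving gives Q = 23.6 with consumers paying £80.4 and sellers receiving £42.4 (the £38 wedge).
ΔPS is the trapezoid between Q = 23.6 and Q = 54 of height £7.6: ½ · (54 + 23.6) · 7.6 = £294.88.

Producer surplus falls by £294.88 million.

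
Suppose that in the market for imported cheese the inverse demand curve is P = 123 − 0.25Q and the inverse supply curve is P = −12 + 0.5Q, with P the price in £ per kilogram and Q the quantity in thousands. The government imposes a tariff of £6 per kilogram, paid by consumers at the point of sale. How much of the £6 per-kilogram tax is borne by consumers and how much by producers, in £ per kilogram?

Consumers bear £2 per kilogram; producers bear £4 per kilogram.

Rewrite in direct form: Qd = 492 − 4P and Qs = 2P + 24.
Without the tax, 492 − 4P = 2P + 24 gives 6P = 468, so P* = £78 and Q* = 180.
With the tax collected from consumers, demand (in seller-price terms) shifts: Qd = 492 − 4(P + 6).
New equilibrium: consumers pay £80, producers receive £74, Q = 172. (Wedge: Pb − Ps = 6.)
Burden on consumers: £2; on producers: £4. (They sum to £6.)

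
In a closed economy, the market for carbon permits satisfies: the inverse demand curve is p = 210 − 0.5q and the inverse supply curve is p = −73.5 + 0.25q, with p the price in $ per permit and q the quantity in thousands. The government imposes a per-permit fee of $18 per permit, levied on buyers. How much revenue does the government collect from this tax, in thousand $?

Inverting to q(p) form: qd = 420 − 2p; qs = 4p + 294.
Before the tax: set 420 − 2p = 4p + 294 → p* = $21, q* = 378.
With the tax collected from buyers, demand (in seller-price terms) shifts: qd = 420 − 2(p + 18).
Solving gives q = 354 with buyers paying $33 and suppliers receiving $15 (the $18 wedge).
Revenue = t · Q = 18 · 354 = $6372.

Tax revenue = $6372 thousand.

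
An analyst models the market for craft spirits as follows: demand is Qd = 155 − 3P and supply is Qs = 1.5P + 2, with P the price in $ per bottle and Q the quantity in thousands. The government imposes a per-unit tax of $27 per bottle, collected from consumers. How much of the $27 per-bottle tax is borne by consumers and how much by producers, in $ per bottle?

Consumers bear $9 per bottle; producers bear $18 per bottle.

Before the tax: set 155 − 3P = 1.5P + 2 → P* = $34, Q* = 53.
With the tax collected from consumers, demand (in seller-price terms) shifts: Qd = 155 − 3(P + 27).
Solving gives Q = 26 with consumers paying $43 and producers receiving $16 (the $27 wedge).
Burden on consumers: $9; on producers: $18. (They sum to $27.)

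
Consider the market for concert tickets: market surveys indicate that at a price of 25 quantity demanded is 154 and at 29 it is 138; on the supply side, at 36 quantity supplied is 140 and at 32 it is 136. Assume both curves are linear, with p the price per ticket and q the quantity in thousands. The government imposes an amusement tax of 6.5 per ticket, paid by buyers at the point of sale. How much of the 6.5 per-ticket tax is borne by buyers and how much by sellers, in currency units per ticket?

Demand slope: (138 − 154)/(29 − 25) = -4, so qd = 254 − 4p.
Supply slope: (136 − 140)/(32 − 36) = 1, so qs = p + 104.
Before the tax: set 254 − 4p = p + 104 → p* = 30, q* = 134.
With the tax collected from buyers, demand (in seller-price terms) shifts: qd = 254 − 4(p + 6.5).
New equilibrium: buyers pay 31.3, sellers receive 24.8, q = 128.8. (Wedge: pb − ps = 6.5.)
Burden on buyers: 1.3; on sellers: 5.2. (They sum to 6.5.)

Buyers bear 1.3 per ticket; sellers bear 5.2 per ticket.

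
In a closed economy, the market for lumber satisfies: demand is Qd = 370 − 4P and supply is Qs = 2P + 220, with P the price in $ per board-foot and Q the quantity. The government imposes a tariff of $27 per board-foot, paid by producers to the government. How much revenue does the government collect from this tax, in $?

Tax revenue = $6318.

Before the tax: set 370 − 4P = 2P + 220 → P* = $25, Q* = 270.
With the tax collected from producers, supply shifts: Qs = 2(P − 27) + 220.
Solving gives Q = 234 with consumers paying $34 and producers receiving $7 (the $27 wedge).
Revenue = t · Q = 27 · 234 = $6318.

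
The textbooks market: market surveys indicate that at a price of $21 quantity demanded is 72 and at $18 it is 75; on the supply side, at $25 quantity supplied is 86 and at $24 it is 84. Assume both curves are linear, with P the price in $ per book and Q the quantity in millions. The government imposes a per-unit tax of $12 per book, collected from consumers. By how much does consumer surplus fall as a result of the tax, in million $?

Consumer surplus falls by $560 million.

Demand slope: (75 − 72)/(18 − 21) = -1, so Qd = 93 − P.
Supply slope: (84 − 86)/(24 − 25) = 2, so Qs = 2P + 36.
Before the tax: set 93 − P = 2P + 36 → P* = $19, Q* = 74.
With the tax collected from consumers, demand (in seller-price terms) shifts: Qd = 93 − (P + 12).
New equilibrium: consumers pay $27, sellers receive $15, Q = 66. (Wedge: Pb − Ps = 12.)
ΔCS is the trapezoid between Q = 66 and Q = 74 of height $8: ½ · (74 + 66) · 8 = $560.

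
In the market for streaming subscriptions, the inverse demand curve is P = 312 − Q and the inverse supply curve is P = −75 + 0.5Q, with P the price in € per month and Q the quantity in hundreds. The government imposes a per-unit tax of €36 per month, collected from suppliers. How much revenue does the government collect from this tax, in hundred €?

Tax revenue = €8424 hundred.

Rewrite in direct form: Qd = 312 − P and Qs = 2P + 150.
Before the tax: set 312 − P = 2P + 150 → P* = €54, Q* = 258.
With the tax collected from suppliers, supply shifts: Qs = 2(P − 36) + 150.
Solving gives Q = 234 with consumers paying €78 and suppliers receiving €42 (the €36 wedge).
Revenue = t · Q = 36 · 234 = €8424.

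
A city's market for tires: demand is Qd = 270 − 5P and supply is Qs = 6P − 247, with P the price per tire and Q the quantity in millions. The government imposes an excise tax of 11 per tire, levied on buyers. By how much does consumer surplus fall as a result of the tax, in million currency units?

Consumer surplus falls by 120 million.

Without the tax, 270 − 5P = 6P − 247 gives 11P = 517, so P* = 47 and Q* = 35.
With the tax collected from buyers, demand (in seller-price terms) shifts: Qd = 270 − 5(P + 11).
New equilibrium: buyers pay 53, suppliers receive 42, Q = 5. (Wedge: Pb − Ps = 11.)
ΔCS is the trapezoid between Q = 5 and Q = 35 of height 6: ½ · (35 + 5) · 6 = 120.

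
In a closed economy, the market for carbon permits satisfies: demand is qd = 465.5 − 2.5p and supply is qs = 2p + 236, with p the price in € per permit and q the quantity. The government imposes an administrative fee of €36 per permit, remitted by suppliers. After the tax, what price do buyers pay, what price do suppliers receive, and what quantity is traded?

Buyers pay €67; suppliers receive €31; quantity = 298.

Without the tax, 465.5 − 2.5p = 2p + 236 gives 4.5p = 229.5, so p* = €51 and q* = 338.
With the tax collected from suppliers, supply shifts: qs = 2(p − 36) + 236.
New equilibrium: buyers pay €67, suppliers receive €31, q = 298. (Wedge: pb − ps = 36.)
The less price-elastic side of the market bears the larger share of a per-unit tax.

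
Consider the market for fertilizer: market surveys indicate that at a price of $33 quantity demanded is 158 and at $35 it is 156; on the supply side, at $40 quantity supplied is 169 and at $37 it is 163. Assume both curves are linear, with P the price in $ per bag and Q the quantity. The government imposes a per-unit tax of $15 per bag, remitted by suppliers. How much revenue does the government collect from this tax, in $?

Demand slope: (156 − 158)/(35 − 33) = -1, so Qd = 191 − P.
Supply slope: (163 − 169)/(37 − 40) = 2, so Qs = 2P + 89.
Without the tax, 191 − P = 2P + 89 gives 3P = 102, so P* = $34 and Q* = 157.
With the tax collected from suppliers, supply shifts: Qs = 2(P − 15) + 89.
Solving gives Q = 147 with buyers paying $44 and suppliers receiving $29 (the $15 wedge).
Revenue = t · Q = 15 · 147 = $2205.

Tax revenue = $2205.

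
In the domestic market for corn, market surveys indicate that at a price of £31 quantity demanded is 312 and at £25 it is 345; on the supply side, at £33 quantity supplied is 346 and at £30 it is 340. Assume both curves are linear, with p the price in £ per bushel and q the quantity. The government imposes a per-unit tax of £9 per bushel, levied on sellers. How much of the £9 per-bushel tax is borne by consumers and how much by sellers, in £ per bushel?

Demand slope: (345 − 312)/(25 − 31) = -5.5, so qd = 482.5 − 5.5p.
Supply slope: (340 − 346)/(30 − 33) = 2, so qs = 2p + 280.
Before the tax: set 482.5 − 5.5p = 2p + 280 → p* = £27, q* = 334.
With the tax collected from sellers, supply shifts: qs = 2(p − 9) + 280.
New equilibrium: consumers pay £29.4, sellers receive £20.4, q = 320.8. (Wedge: pb − ps = 9.)
Burden on consumers: £2.4; on sellers: £6.6. (They sum to £9.)
The less price-elastic side of the market bears the larger share of a per-unit tax.

Consumers bear £2.4 per bushel; sellers bear £6.6 per bushel.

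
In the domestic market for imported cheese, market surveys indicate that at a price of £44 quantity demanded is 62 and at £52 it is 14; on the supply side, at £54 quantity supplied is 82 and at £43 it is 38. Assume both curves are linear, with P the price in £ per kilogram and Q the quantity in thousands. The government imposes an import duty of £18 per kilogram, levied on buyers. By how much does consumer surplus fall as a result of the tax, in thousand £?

Consumer surplus falls by £204.48 thousand.

Demand slope: (14 − 62)/(52 − 44) = -6, so Qd = 326 − 6P.
Supply slope: (38 − 82)/(43 − 54) = 4, so Qs = 4P − 134.
Before the tax: set 326 − 6P = 4P − 134 → P* = £46, Q* = 50.
With the tax collected from buyers, demand (in seller-price terms) shifts: Qd = 326 − 6(P + 18).
New equilibrium: buyers pay £53.2, suppliers receive £35.2, Q = 6.8. (Wedge: Pb − Ps = 18.)
ΔCS is the trapezoid between Q = 6.8 and Q = 50 of height £7.2: ½ · (50 + 6.8) · 7.2 = £204.48.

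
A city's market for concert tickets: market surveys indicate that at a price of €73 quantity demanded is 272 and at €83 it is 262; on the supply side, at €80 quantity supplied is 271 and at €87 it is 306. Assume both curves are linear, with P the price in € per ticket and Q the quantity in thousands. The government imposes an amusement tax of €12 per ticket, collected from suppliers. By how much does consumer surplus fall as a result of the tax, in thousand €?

Demand slope: (262 − 272)/(83 − 73) = -1, so Qd = 345 − P.
Supply slope: (306 − 271)/(87 − 80) = 5, so Qs = 5P − 129.
Without the tax, 345 − P = 5P − 129 gives 6P = 474, so P* = €79 and Q* = 266.
With the tax collected from suppliers, supply shifts: Qs = 5(P − 12) − 129.
Solving gives Q = 256 with buyers paying €89 and suppliers receiving €77 (the €12 wedge).
ΔCS is the trapezoid between Q = 256 and Q = 266 of height €10: ½ · (266 + 256) · 10 = €2610.

Consumer surplus falls by €2610 thousand.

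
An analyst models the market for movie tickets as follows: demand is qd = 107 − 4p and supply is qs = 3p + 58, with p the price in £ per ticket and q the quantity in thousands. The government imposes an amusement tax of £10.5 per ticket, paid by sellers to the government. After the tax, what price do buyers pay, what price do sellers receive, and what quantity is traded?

Without the tax, 107 − 4p = 3p + 58 gives 7p = 49, so p* = £7 and q* = 79.
With the tax collected from sellers, supply shifts: qs = 3(p − 10.5) + 58.
New equilibrium: buyers pay £11.5, sellers receive £1, q = 61. (Wedge: pb − ps = 10.5.)

Buyers pay £11.5; sellers receive £1; quantity = 61.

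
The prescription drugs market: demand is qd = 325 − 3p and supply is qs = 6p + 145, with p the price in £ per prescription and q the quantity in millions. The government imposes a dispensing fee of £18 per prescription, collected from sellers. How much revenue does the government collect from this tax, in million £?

Before the tax: set 325 − 3p = 6p + 145 → p* = £20, q* = 265.
With the tax collected from sellers, supply shifts: qs = 6(p − 18) + 145.
Solving gives q = 229 with consumers paying £32 and sellers receiving £14 (the £18 wedge).
Revenue = t · Q = 18 · 229 = £4122.

Tax revenue = £4122 million.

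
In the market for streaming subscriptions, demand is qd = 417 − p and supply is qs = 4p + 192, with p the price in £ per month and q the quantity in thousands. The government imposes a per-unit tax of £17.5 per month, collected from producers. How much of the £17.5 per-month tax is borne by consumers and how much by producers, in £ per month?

Without the tax, 417 − p = 4p + 192 gives 5p = 225, so p* = £45 and q* = 372.
With the tax collected from producers, supply shifts: qs = 4(p − 17.5) + 192.
New equilibrium: consumers pay £59, producers receive £41.5, q = 358. (Wedge: pb − ps = 17.5.)
Burden on consumers: £14; on producers: £3.5. (They sum to £17.5.)
The less price-elastic side of the market bears the larger share of a per-unit tax.

Consumers bear £14 per month; producers bear £3.5 per month.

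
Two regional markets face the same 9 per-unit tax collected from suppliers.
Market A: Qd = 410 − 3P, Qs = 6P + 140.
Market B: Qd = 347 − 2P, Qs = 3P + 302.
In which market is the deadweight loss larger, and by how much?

Market A: pre-tax P* = 30, Q* = 320; post-tax Q = 302; deadweight loss = 81.
Market B: pre-tax P* = 9, Q* = 329; post-tax Q = 318.2; deadweight loss = 48.6.
Difference: 81 vs 48.6 → market A is larger by 32.4.

Market A, by 32.4.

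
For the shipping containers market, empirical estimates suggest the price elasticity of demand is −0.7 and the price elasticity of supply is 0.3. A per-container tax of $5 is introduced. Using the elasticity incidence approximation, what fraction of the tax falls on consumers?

Incidence ratio: consumers' share ≈ εs / (εs + |εd|) = 0.3 / (0.3 + 0.7) = 0.3.
Supply is the less elastic side, so consumers bear the smaller share.

Consumers' share ≈ 0.3.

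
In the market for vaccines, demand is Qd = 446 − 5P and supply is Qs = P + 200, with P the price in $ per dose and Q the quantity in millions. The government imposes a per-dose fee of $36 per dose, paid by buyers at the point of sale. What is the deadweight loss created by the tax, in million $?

Without the tax, 446 − 5P = P + 200 gives 6P = 246, so P* = $41 and Q* = 241.
With the tax collected from buyers, demand (in seller-price terms) shifts: Qd = 446 − 5(P + 36).
Solving gives Q = 211 with buyers paying $47 and suppliers receiving $11 (the $36 wedge).
Quantity falls by |ΔQ| = |241 − 211| = 30.
DWL = ½ · t · |ΔQ| = ½ · 36 · 30 = $540.

Deadweight loss = $540 million.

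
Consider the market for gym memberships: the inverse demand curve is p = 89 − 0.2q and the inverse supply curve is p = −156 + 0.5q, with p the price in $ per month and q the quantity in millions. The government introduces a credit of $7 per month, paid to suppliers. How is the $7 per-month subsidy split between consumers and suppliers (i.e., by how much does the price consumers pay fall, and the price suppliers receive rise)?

Inverting to q(p) form: qd = 445 − 5p; qs = 2p + 312.
Without the subsidy, 445 − 5p = 2p + 312 gives 7p = 133, so p* = $19 and q* = 350.
With a per-unit subsidy paid to suppliers, each receives p + 7 per unit sold, so supply becomes qs = 2(p + 7) + 312.
New equilibrium: consumers pay $17, suppliers receive $24, q = 360. (Wedge: pb − ps = −7.)
Gain to consumers: $2; to suppliers: $5. (They sum to $7.)

Consumers gain $2 per month; suppliers gain $5 per month.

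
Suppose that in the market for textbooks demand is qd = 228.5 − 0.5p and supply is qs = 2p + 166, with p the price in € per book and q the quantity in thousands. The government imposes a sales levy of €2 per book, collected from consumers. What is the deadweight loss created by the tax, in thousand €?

Before the tax: set 228.5 − 0.5p = 2p + 166 → p* = €25, q* = 216.
With the tax collected from consumers, demand (in seller-price terms) shifts: qd = 228.5 − 0.5(p + 2).
Solving gives q = 215.2 with consumers paying €26.6 and suppliers receiving €24.6 (the €2 wedge).
Quantity falls by |ΔQ| = |216 − 215.2| = 0.8.
DWL = ½ · t · |ΔQ| = ½ · 2 · 0.8 = €0.8.

Deadweight loss = €0.8 thousand.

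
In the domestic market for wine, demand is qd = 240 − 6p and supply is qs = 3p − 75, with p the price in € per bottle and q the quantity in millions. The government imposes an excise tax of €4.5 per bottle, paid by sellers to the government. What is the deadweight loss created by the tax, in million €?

Without the tax, 240 − 6p = 3p − 75 gives 9p = 315, so p* = €35 and q* = 30.
With the tax collected from sellers, supply shifts: qs = 3(p − 4.5) − 75.
New equilibrium: consumers pay €36.5, sellers receive €32, q = 21. (Wedge: pb − ps = 4.5.)
Quantity falls by |ΔQ| = |30 − 21| = 9.
DWL = ½ · t · |ΔQ| = ½ · 4.5 · 9 = €20.25.

Deadweight loss = €20.25 million.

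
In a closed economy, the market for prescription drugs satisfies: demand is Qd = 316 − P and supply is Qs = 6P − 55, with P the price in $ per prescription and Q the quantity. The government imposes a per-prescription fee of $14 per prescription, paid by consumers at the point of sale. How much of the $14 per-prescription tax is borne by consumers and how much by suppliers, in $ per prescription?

Without the tax, 316 − P = 6P − 55 gives 7P = 371, so P* = $53 and Q* = 263.
With the tax collected from consumers, demand (in seller-price terms) shifts: Qd = 316 − (P + 14).
New equilibrium: consumers pay $65, suppliers receive $51, Q = 251. (Wedge: Pb − Ps = 14.)
Burden on consumers: $12; on suppliers: $2. (They sum to $14.)

Consumers bear $12 per prescription; suppliers bear $2 per prescription.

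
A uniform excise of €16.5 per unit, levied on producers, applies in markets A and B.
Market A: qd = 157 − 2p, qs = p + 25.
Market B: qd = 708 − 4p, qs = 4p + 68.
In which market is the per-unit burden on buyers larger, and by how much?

Market A: pre-tax p* = €44, q* = 69; post-tax q = 58; per-unit burden on buyers = €5.5.
Market B: pre-tax p* = €80, q* = 388; post-tax q = 355; per-unit burden on buyers = €8.25.
Difference: €5.5 vs €8.25 → market B is larger by €2.75.

Market B, by €2.75.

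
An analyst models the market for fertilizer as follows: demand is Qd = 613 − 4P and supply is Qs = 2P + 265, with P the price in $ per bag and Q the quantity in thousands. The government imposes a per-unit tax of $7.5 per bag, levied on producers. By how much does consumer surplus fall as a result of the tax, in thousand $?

Before the tax: set 613 − 4P = 2P + 265 → P* = $58, Q* = 381.
With the tax collected from producers, supply shifts: Qs = 2(P − 7.5) + 265.
New equilibrium: consumers pay $60.5, producers receive $53, Q = 371. (Wedge: Pb − Ps = 7.5.)
ΔCS is the trapezoid between Q = 371 and Q = 381 of height $2.5: ½ · (381 + 371) · 2.5 = $940.

Consumer surplus falls by $940 thousand.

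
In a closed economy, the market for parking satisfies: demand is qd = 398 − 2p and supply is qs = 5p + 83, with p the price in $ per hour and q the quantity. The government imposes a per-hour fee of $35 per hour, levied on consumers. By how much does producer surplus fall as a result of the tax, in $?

Producer surplus falls by $2830.

Without the tax, 398 − 2p = 5p + 83 gives 7p = 315, so p* = $45 and q* = 308.
With the tax collected from consumers, demand (in seller-price terms) shifts: qd = 398 − 2(p + 35).
Solving gives q = 258 with consumers paying $70 and producers receiving $35 (the $35 wedge).
ΔPS is the trapezoid between Q = 258 and Q = 308 of height $10: ½ · (308 + 258) · 10 = $2830.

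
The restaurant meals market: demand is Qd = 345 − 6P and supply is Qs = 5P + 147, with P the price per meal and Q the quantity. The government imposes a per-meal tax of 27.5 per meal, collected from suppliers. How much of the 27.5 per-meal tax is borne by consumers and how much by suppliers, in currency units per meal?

Without the tax, 345 − 6P = 5P + 147 gives 11P = 198, so P* = 18 and Q* = 237.
With the tax collected from suppliers, supply shifts: Qs = 5(P − 27.5) + 147.
Solving gives Q = 162 with consumers paying 30.5 and suppliers receiving 3 (the 27.5 wedge).
Burden on consumers: 12.5; on suppliers: 15. (They sum to 27.5.)

Consumers bear 12.5 per meal; suppliers bear 15 per meal.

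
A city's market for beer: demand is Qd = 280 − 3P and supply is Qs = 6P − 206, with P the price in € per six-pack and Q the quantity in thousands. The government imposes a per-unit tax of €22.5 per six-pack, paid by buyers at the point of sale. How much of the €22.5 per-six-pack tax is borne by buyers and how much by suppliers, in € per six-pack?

Buyers bear €15 per six-pack; suppliers bear €7.5 per six-pack.

Before the tax: set 280 − 3P = 6P − 206 → P* = €54, Q* = 118.
With the tax collected from buyers, demand (in seller-price terms) shifts: Qd = 280 − 3(P + 22.5).
Solving gives Q = 73 with buyers paying €69 and suppliers receiving €46.5 (the €22.5 wedge).
Burden on buyers: €15; on suppliers: €7.5. (They sum to €22.5.)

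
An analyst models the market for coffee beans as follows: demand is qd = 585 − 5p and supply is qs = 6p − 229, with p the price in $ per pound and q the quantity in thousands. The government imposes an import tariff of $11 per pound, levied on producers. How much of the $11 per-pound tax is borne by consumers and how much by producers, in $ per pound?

Before the tax: set 585 − 5p = 6p − 229 → p* = $74, q* = 215.
With the tax collected from producers, supply shifts: qs = 6(p − 11) − 229.
New equilibrium: consumers pay $80, producers receive $69, q = 185. (Wedge: pb − ps = 11.)
Burden on consumers: $6; on producers: $5. (They sum to $11.)
The less price-elastic side of the market bears the larger share of a per-unit tax.

Consumers bear $6 per pound; producers bear $5 per pound.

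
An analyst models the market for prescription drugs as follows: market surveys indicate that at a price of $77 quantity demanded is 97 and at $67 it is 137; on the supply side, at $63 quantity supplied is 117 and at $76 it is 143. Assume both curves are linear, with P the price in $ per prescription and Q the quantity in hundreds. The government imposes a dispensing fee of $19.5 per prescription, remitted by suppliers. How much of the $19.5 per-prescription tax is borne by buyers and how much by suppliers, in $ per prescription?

Buyers bear $6.5 per prescription; suppliers bear $13 per prescription.

Demand slope: (137 − 97)/(67 − 77) = -4, so Qd = 405 − 4P.
Supply slope: (143 − 117)/(76 − 63) = 2, so Qs = 2P − 9.
Before the tax: set 405 − 4P = 2P − 9 → P* = $69, Q* = 129.
With the tax collected from suppliers, supply shifts: Qs = 2(P − 19.5) − 9.
Solving gives Q = 103 with buyers paying $75.5 and suppliers receiving $56 (the $19.5 wedge).
Burden on buyers: $6.5; on suppliers: $13. (They sum to $19.5.)
The less price-elastic side of the market bears the larger share of a per-unit tax.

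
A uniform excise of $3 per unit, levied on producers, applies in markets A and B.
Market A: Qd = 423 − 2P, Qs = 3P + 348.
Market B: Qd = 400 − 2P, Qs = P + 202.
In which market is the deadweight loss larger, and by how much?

Market A: pre-tax P* = $15, Q* = 393; post-tax Q = 389.4; deadweight loss = $5.4.
Market B: pre-tax P* = $66, Q* = 268; post-tax Q = 266; deadweight loss = $3.
Difference: $5.4 vs $3 → market A is larger by $2.4.

Market A, by $2.4.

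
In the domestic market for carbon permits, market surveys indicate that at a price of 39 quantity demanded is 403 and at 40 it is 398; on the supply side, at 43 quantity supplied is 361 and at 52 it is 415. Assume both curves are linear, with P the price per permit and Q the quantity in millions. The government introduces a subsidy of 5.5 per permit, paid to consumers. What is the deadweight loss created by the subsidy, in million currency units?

Demand slope: (398 − 403)/(40 − 39) = -5, so Qd = 598 − 5P.
Supply slope: (415 − 361)/(52 − 43) = 6, so Qs = 6P + 103.
Without the subsidy, 598 − 5P = 6P + 103 gives 11P = 495, so P* = 45 and Q* = 373.
With a per-unit subsidy paid to consumers, each effectively pays P − 5.5, so demand becomes Qd = 598 − 5(P − 5.5).
New equilibrium: consumers pay 42, producers receive 47.5, Q = 388. (Wedge: Pb − Ps = −5.5.)
Quantity rises by |ΔQ| = |373 − 388| = 15.
DWL = ½ · t · |ΔQ| = ½ · 5.5 · 15 = 41.25.

Deadweight loss = 41.25 million.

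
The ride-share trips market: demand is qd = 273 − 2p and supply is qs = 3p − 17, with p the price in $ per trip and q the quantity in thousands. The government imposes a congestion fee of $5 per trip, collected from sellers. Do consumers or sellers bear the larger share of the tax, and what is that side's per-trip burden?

Without the tax, 273 − 2p = 3p − 17 gives 5p = 290, so p* = $58 and q* = 157.
With the tax collected from sellers, supply shifts: qs = 3(p − 5) − 17.
Solving gives q = 151 with consumers paying $61 and sellers receiving $56 (the $5 wedge).
Per-trip burden: consumers $3, sellers $2.
Consumers take the larger share because demand is less price-elastic here (demand slope 2 vs supply slope 3).
The less price-elastic side of the market bears the larger share of a per-unit tax.

Consumers bear the larger share: $3 per trip.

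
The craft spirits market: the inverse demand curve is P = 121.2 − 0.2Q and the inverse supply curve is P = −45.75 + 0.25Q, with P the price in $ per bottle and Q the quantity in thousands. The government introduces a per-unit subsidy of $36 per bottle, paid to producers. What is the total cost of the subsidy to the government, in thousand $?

Government outlay = $16236 thousand.

Rewrite in direct form: Qd = 606 − 5P and Qs = 4P + 183.
Before the subsidy: set 606 − 5P = 4P + 183 → P* = $47, Q* = 371.
With a per-unit subsidy paid to producers, each receives P + 36 per unit sold, so supply becomes Qs = 4(P + 36) + 183.
Solving gives Q = 451 with buyers paying $31 and producers receiving $67 (the $36 wedge).
Outlay = t · Q = 36 · 451 = $16236.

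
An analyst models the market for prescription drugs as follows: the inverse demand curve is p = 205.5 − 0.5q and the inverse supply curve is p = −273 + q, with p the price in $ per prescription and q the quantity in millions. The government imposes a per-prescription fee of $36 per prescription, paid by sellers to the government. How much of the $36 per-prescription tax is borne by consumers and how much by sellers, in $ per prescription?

Consumers bear $12 per prescription; sellers bear $24 per prescription.

Inverting to q(p) form: qd = 411 − 2p; qs = p + 273.
Before the tax: set 411 − 2p = p + 273 → p* = $46, q* = 319.
With the tax collected from sellers, supply shifts: qs = (p − 36) + 273.
New equilibrium: consumers pay $58, sellers receive $22, q = 295. (Wedge: pb − ps = 36.)
Burden on consumers: $12; on sellers: $24. (They sum to $36.)
The less price-elastic side of the market bears the larger share of a per-unit tax.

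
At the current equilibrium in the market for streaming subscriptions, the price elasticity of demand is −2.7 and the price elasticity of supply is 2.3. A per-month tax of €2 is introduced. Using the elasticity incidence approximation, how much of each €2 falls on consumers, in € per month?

Consumers bear ≈ €0.92 per month.

Incidence ratio: consumers' share ≈ εs / (εs + |εd|) = 2.3 / (2.3 + 2.7) = 0.46.
So consumers bear ≈ 0.46 × €2 = €0.92; suppliers bear €1.08.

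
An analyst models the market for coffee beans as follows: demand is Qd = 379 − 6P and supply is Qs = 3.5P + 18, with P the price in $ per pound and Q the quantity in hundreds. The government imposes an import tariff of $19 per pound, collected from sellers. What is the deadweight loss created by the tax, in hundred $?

Deadweight loss = $399 hundred.

Before the tax: set 379 − 6P = 3.5P + 18 → P* = $38, Q* = 151.
With the tax collected from sellers, supply shifts: Qs = 3.5(P − 19) + 18.
Solving gives Q = 109 with consumers paying $45 and sellers receiving $26 (the $19 wedge).
Quantity falls by |ΔQ| = |151 − 109| = 42.
DWL = ½ · t · |ΔQ| = ½ · 19 · 42 = $399.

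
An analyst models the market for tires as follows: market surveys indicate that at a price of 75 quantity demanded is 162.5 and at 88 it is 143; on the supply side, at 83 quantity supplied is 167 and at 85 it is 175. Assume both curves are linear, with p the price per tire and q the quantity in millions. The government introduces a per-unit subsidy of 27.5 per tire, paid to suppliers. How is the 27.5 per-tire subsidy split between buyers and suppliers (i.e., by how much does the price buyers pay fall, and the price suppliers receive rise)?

Demand slope: (143 − 162.5)/(88 − 75) = -1.5, so qd = 275 − 1.5p.
Supply slope: (175 − 167)/(85 − 83) = 4, so qs = 4p − 165.
Without the subsidy, 275 − 1.5p = 4p − 165 gives 5.5p = 440, so p* = 80 and q* = 155.
With a per-unit subsidy paid to suppliers, each receives p + 27.5 per unit sold, so supply becomes qs = 4(p + 27.5) − 165.
New equilibrium: buyers pay 60, suppliers receive 87.5, q = 185. (Wedge: pb − ps = −27.5.)
Gain to buyers: 20; to suppliers: 7.5. (They sum to 27.5.)

Buyers gain 20 per tire; suppliers gain 7.5 per tire.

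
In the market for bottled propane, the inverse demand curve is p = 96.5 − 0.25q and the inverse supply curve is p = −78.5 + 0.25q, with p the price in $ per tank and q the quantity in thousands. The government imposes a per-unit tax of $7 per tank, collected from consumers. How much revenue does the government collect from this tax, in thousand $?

Tax revenue = $2352 thousand.

Rewrite in direct form: qd = 386 − 4p and qs = 4p + 314.
Before the tax: set 386 − 4p = 4p + 314 → p* = $9, q* = 350.
With the tax collected from consumers, demand (in seller-price terms) shifts: qd = 386 − 4(p + 7).
New equilibrium: consumers pay $12.5, sellers receive $5.5, q = 336. (Wedge: pb − ps = 7.)
Revenue = t · Q = 7 · 336 = $2352.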